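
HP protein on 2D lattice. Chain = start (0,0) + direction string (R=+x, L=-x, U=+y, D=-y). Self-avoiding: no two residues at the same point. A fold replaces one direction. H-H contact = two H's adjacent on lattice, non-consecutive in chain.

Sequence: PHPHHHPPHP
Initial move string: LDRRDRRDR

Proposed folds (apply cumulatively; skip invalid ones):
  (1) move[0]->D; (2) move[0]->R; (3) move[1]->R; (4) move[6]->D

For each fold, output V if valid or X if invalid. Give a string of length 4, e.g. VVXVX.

Initial: LDRRDRRDR -> [(0, 0), (-1, 0), (-1, -1), (0, -1), (1, -1), (1, -2), (2, -2), (3, -2), (3, -3), (4, -3)]
Fold 1: move[0]->D => DDRRDRRDR VALID
Fold 2: move[0]->R => RDRRDRRDR VALID
Fold 3: move[1]->R => RRRRDRRDR VALID
Fold 4: move[6]->D => RRRRDRDDR VALID

Answer: VVVV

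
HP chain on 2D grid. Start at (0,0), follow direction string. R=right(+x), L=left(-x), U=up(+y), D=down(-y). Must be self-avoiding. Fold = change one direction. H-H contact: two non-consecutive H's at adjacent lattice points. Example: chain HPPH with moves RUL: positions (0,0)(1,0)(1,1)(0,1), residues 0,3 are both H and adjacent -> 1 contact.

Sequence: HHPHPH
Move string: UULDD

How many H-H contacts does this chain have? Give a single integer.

Answer: 1

Derivation:
Positions: [(0, 0), (0, 1), (0, 2), (-1, 2), (-1, 1), (-1, 0)]
H-H contact: residue 0 @(0,0) - residue 5 @(-1, 0)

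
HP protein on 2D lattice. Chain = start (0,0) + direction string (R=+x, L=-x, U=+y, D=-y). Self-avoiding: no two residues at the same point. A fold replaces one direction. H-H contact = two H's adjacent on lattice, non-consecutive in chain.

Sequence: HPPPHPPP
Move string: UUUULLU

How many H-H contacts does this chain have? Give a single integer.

Answer: 0

Derivation:
Positions: [(0, 0), (0, 1), (0, 2), (0, 3), (0, 4), (-1, 4), (-2, 4), (-2, 5)]
No H-H contacts found.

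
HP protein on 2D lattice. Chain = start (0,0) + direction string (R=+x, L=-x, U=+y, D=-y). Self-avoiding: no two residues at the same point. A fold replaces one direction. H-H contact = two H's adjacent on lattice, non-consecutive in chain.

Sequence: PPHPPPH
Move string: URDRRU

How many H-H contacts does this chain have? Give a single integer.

Positions: [(0, 0), (0, 1), (1, 1), (1, 0), (2, 0), (3, 0), (3, 1)]
No H-H contacts found.

Answer: 0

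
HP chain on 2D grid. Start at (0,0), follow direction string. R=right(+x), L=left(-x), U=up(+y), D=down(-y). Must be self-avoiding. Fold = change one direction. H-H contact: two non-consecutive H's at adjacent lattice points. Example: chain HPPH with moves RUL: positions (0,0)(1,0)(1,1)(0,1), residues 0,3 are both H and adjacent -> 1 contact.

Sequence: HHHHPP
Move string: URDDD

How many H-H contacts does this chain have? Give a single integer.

Positions: [(0, 0), (0, 1), (1, 1), (1, 0), (1, -1), (1, -2)]
H-H contact: residue 0 @(0,0) - residue 3 @(1, 0)

Answer: 1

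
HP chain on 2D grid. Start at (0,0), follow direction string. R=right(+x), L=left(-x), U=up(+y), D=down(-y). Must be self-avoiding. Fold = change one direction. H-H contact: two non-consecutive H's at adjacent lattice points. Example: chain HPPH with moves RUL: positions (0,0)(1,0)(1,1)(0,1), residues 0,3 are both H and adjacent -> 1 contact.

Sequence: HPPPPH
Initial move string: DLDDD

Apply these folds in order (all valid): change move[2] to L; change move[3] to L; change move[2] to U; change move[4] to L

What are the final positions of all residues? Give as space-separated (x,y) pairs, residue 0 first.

Initial moves: DLDDD
Fold: move[2]->L => DLLDD (positions: [(0, 0), (0, -1), (-1, -1), (-2, -1), (-2, -2), (-2, -3)])
Fold: move[3]->L => DLLLD (positions: [(0, 0), (0, -1), (-1, -1), (-2, -1), (-3, -1), (-3, -2)])
Fold: move[2]->U => DLULD (positions: [(0, 0), (0, -1), (-1, -1), (-1, 0), (-2, 0), (-2, -1)])
Fold: move[4]->L => DLULL (positions: [(0, 0), (0, -1), (-1, -1), (-1, 0), (-2, 0), (-3, 0)])

Answer: (0,0) (0,-1) (-1,-1) (-1,0) (-2,0) (-3,0)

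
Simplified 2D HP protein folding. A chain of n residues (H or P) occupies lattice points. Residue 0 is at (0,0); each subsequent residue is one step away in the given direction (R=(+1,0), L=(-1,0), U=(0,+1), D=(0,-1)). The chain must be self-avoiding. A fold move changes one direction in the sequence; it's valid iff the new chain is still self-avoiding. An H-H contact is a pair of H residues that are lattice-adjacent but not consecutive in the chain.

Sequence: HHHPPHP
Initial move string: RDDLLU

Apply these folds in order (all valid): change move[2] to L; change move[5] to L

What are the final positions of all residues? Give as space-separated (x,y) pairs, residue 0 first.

Initial moves: RDDLLU
Fold: move[2]->L => RDLLLU (positions: [(0, 0), (1, 0), (1, -1), (0, -1), (-1, -1), (-2, -1), (-2, 0)])
Fold: move[5]->L => RDLLLL (positions: [(0, 0), (1, 0), (1, -1), (0, -1), (-1, -1), (-2, -1), (-3, -1)])

Answer: (0,0) (1,0) (1,-1) (0,-1) (-1,-1) (-2,-1) (-3,-1)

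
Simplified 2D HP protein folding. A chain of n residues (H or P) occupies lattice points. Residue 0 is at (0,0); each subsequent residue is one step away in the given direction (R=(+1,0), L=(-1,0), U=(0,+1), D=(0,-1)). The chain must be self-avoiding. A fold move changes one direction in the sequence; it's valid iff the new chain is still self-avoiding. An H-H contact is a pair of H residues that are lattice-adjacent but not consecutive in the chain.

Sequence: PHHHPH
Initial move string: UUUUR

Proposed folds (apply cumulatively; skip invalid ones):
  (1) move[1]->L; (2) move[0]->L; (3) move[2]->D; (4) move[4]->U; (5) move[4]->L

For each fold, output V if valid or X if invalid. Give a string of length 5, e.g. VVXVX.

Initial: UUUUR -> [(0, 0), (0, 1), (0, 2), (0, 3), (0, 4), (1, 4)]
Fold 1: move[1]->L => ULUUR VALID
Fold 2: move[0]->L => LLUUR VALID
Fold 3: move[2]->D => LLDUR INVALID (collision), skipped
Fold 4: move[4]->U => LLUUU VALID
Fold 5: move[4]->L => LLUUL VALID

Answer: VVXVV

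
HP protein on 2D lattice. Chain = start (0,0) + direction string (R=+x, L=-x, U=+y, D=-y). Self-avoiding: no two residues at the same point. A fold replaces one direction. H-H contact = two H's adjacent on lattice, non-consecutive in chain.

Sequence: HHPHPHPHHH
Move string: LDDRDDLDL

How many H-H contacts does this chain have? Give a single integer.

Positions: [(0, 0), (-1, 0), (-1, -1), (-1, -2), (0, -2), (0, -3), (0, -4), (-1, -4), (-1, -5), (-2, -5)]
No H-H contacts found.

Answer: 0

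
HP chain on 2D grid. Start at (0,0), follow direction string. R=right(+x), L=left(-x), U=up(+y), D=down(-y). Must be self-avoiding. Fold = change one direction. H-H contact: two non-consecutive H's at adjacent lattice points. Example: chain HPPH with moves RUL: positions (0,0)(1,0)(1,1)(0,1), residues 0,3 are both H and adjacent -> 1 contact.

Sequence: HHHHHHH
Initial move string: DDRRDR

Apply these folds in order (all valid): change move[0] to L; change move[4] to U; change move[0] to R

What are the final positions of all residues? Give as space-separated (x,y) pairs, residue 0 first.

Answer: (0,0) (1,0) (1,-1) (2,-1) (3,-1) (3,0) (4,0)

Derivation:
Initial moves: DDRRDR
Fold: move[0]->L => LDRRDR (positions: [(0, 0), (-1, 0), (-1, -1), (0, -1), (1, -1), (1, -2), (2, -2)])
Fold: move[4]->U => LDRRUR (positions: [(0, 0), (-1, 0), (-1, -1), (0, -1), (1, -1), (1, 0), (2, 0)])
Fold: move[0]->R => RDRRUR (positions: [(0, 0), (1, 0), (1, -1), (2, -1), (3, -1), (3, 0), (4, 0)])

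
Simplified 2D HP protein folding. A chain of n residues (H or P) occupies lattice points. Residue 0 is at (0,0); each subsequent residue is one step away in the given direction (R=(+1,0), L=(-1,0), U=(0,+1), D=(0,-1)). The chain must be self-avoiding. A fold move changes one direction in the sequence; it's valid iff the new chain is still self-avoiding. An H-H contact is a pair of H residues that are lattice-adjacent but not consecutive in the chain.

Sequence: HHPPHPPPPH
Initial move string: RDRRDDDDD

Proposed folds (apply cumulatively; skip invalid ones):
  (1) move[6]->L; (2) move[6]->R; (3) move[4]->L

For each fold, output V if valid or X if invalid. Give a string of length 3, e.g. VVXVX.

Answer: VVX

Derivation:
Initial: RDRRDDDDD -> [(0, 0), (1, 0), (1, -1), (2, -1), (3, -1), (3, -2), (3, -3), (3, -4), (3, -5), (3, -6)]
Fold 1: move[6]->L => RDRRDDLDD VALID
Fold 2: move[6]->R => RDRRDDRDD VALID
Fold 3: move[4]->L => RDRRLDRDD INVALID (collision), skipped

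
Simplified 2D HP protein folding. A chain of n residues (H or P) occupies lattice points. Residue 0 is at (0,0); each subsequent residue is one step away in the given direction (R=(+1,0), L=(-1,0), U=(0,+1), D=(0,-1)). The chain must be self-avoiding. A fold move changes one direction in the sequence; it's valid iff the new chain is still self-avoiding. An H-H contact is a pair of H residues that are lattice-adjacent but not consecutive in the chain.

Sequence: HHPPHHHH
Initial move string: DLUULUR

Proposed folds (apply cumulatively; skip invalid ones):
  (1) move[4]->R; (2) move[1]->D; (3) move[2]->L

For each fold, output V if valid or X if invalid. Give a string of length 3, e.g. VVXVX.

Initial: DLUULUR -> [(0, 0), (0, -1), (-1, -1), (-1, 0), (-1, 1), (-2, 1), (-2, 2), (-1, 2)]
Fold 1: move[4]->R => DLUURUR VALID
Fold 2: move[1]->D => DDUURUR INVALID (collision), skipped
Fold 3: move[2]->L => DLLURUR VALID

Answer: VXV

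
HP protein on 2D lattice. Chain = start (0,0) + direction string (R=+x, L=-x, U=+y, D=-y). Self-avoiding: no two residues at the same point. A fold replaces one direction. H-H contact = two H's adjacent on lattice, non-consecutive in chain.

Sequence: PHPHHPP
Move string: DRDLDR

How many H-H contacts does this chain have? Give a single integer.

Positions: [(0, 0), (0, -1), (1, -1), (1, -2), (0, -2), (0, -3), (1, -3)]
H-H contact: residue 1 @(0,-1) - residue 4 @(0, -2)

Answer: 1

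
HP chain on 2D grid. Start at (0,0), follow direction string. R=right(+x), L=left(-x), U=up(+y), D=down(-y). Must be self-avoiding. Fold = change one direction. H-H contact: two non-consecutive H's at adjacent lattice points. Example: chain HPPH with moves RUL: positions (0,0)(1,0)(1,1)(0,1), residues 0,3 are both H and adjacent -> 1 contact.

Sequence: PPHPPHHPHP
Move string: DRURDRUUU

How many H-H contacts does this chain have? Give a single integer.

Positions: [(0, 0), (0, -1), (1, -1), (1, 0), (2, 0), (2, -1), (3, -1), (3, 0), (3, 1), (3, 2)]
H-H contact: residue 2 @(1,-1) - residue 5 @(2, -1)

Answer: 1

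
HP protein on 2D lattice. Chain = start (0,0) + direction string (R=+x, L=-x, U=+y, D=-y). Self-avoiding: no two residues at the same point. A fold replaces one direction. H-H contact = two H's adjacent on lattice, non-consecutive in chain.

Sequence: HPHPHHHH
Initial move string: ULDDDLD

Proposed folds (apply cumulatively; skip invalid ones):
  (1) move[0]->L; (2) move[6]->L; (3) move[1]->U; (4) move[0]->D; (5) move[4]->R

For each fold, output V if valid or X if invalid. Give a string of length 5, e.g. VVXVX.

Answer: VVXVX

Derivation:
Initial: ULDDDLD -> [(0, 0), (0, 1), (-1, 1), (-1, 0), (-1, -1), (-1, -2), (-2, -2), (-2, -3)]
Fold 1: move[0]->L => LLDDDLD VALID
Fold 2: move[6]->L => LLDDDLL VALID
Fold 3: move[1]->U => LUDDDLL INVALID (collision), skipped
Fold 4: move[0]->D => DLDDDLL VALID
Fold 5: move[4]->R => DLDDRLL INVALID (collision), skipped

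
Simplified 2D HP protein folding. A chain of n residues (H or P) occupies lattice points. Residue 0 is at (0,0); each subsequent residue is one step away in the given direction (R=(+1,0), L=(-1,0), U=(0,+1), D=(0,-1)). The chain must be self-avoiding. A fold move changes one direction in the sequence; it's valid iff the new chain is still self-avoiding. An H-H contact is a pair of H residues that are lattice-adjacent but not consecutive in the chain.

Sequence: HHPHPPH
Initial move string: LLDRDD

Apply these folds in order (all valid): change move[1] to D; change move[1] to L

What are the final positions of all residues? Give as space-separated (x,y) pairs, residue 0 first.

Initial moves: LLDRDD
Fold: move[1]->D => LDDRDD (positions: [(0, 0), (-1, 0), (-1, -1), (-1, -2), (0, -2), (0, -3), (0, -4)])
Fold: move[1]->L => LLDRDD (positions: [(0, 0), (-1, 0), (-2, 0), (-2, -1), (-1, -1), (-1, -2), (-1, -3)])

Answer: (0,0) (-1,0) (-2,0) (-2,-1) (-1,-1) (-1,-2) (-1,-3)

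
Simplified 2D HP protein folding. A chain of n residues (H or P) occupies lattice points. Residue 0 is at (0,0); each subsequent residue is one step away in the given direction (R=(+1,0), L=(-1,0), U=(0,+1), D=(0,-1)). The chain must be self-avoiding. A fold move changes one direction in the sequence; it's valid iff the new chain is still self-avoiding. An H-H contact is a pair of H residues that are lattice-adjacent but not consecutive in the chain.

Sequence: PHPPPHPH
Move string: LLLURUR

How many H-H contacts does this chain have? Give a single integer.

Positions: [(0, 0), (-1, 0), (-2, 0), (-3, 0), (-3, 1), (-2, 1), (-2, 2), (-1, 2)]
No H-H contacts found.

Answer: 0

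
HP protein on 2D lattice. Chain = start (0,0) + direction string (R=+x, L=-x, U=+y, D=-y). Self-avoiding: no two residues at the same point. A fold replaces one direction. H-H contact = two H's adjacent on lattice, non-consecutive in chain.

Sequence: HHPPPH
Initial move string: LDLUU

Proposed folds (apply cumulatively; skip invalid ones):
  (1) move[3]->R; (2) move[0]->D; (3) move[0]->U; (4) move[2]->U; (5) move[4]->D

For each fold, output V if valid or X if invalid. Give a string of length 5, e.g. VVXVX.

Initial: LDLUU -> [(0, 0), (-1, 0), (-1, -1), (-2, -1), (-2, 0), (-2, 1)]
Fold 1: move[3]->R => LDLRU INVALID (collision), skipped
Fold 2: move[0]->D => DDLUU VALID
Fold 3: move[0]->U => UDLUU INVALID (collision), skipped
Fold 4: move[2]->U => DDUUU INVALID (collision), skipped
Fold 5: move[4]->D => DDLUD INVALID (collision), skipped

Answer: XVXXX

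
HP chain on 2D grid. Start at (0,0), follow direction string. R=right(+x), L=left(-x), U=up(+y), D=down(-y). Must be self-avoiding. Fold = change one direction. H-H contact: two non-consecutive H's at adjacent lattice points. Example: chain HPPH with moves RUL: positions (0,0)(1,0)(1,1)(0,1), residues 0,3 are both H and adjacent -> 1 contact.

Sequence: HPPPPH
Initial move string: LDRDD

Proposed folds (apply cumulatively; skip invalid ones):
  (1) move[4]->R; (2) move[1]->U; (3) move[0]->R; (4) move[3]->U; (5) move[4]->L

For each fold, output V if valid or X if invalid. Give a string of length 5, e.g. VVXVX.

Initial: LDRDD -> [(0, 0), (-1, 0), (-1, -1), (0, -1), (0, -2), (0, -3)]
Fold 1: move[4]->R => LDRDR VALID
Fold 2: move[1]->U => LURDR INVALID (collision), skipped
Fold 3: move[0]->R => RDRDR VALID
Fold 4: move[3]->U => RDRUR VALID
Fold 5: move[4]->L => RDRUL INVALID (collision), skipped

Answer: VXVVX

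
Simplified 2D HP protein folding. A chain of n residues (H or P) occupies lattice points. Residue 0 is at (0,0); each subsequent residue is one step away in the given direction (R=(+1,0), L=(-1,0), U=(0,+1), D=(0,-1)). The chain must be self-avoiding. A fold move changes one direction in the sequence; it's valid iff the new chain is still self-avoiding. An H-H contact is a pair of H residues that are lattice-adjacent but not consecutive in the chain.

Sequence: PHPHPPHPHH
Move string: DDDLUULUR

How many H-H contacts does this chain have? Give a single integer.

Positions: [(0, 0), (0, -1), (0, -2), (0, -3), (-1, -3), (-1, -2), (-1, -1), (-2, -1), (-2, 0), (-1, 0)]
H-H contact: residue 1 @(0,-1) - residue 6 @(-1, -1)
H-H contact: residue 6 @(-1,-1) - residue 9 @(-1, 0)

Answer: 2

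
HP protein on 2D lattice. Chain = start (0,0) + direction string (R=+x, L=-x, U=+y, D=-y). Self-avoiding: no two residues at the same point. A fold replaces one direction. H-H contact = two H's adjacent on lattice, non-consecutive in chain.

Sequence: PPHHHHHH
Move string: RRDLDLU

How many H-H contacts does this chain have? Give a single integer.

Positions: [(0, 0), (1, 0), (2, 0), (2, -1), (1, -1), (1, -2), (0, -2), (0, -1)]
H-H contact: residue 4 @(1,-1) - residue 7 @(0, -1)

Answer: 1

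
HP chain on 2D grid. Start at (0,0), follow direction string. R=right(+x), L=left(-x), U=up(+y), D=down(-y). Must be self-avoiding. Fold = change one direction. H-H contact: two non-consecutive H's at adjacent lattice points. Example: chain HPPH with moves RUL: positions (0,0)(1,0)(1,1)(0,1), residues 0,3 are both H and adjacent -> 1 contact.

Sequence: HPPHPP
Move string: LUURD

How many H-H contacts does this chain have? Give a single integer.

Positions: [(0, 0), (-1, 0), (-1, 1), (-1, 2), (0, 2), (0, 1)]
No H-H contacts found.

Answer: 0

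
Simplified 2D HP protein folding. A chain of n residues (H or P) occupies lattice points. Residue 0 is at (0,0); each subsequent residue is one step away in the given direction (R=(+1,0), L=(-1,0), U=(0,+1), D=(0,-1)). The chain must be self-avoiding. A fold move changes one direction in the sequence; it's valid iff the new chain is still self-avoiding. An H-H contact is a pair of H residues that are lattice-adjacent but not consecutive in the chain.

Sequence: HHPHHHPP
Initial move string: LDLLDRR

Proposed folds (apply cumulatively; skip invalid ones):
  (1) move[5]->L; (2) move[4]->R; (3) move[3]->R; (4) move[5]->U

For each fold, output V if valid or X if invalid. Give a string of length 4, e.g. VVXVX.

Initial: LDLLDRR -> [(0, 0), (-1, 0), (-1, -1), (-2, -1), (-3, -1), (-3, -2), (-2, -2), (-1, -2)]
Fold 1: move[5]->L => LDLLDLR INVALID (collision), skipped
Fold 2: move[4]->R => LDLLRRR INVALID (collision), skipped
Fold 3: move[3]->R => LDLRDRR INVALID (collision), skipped
Fold 4: move[5]->U => LDLLDUR INVALID (collision), skipped

Answer: XXXX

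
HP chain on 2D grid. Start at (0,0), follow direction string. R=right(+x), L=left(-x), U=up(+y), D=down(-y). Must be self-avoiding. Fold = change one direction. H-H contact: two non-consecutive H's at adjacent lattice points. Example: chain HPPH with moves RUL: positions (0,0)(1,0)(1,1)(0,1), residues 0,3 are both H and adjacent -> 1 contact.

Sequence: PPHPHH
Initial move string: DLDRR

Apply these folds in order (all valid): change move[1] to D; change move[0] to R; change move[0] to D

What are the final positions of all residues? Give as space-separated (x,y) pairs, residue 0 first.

Initial moves: DLDRR
Fold: move[1]->D => DDDRR (positions: [(0, 0), (0, -1), (0, -2), (0, -3), (1, -3), (2, -3)])
Fold: move[0]->R => RDDRR (positions: [(0, 0), (1, 0), (1, -1), (1, -2), (2, -2), (3, -2)])
Fold: move[0]->D => DDDRR (positions: [(0, 0), (0, -1), (0, -2), (0, -3), (1, -3), (2, -3)])

Answer: (0,0) (0,-1) (0,-2) (0,-3) (1,-3) (2,-3)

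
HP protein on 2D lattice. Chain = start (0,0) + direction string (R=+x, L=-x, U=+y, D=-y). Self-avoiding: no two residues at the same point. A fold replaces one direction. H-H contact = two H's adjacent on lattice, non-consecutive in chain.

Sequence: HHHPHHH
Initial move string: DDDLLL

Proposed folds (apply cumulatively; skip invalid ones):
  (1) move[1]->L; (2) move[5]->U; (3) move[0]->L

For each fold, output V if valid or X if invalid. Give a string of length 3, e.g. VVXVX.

Initial: DDDLLL -> [(0, 0), (0, -1), (0, -2), (0, -3), (-1, -3), (-2, -3), (-3, -3)]
Fold 1: move[1]->L => DLDLLL VALID
Fold 2: move[5]->U => DLDLLU VALID
Fold 3: move[0]->L => LLDLLU VALID

Answer: VVV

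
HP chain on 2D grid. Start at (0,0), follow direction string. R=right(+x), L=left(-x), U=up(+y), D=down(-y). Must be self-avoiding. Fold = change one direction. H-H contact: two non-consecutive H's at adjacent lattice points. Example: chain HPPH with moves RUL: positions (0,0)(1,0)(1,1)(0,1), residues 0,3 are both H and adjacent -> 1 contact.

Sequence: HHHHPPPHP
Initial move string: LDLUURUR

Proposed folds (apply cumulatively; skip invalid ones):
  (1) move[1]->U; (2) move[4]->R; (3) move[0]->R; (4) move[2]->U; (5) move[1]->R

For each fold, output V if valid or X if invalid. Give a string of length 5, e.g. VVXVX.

Answer: VVVVV

Derivation:
Initial: LDLUURUR -> [(0, 0), (-1, 0), (-1, -1), (-2, -1), (-2, 0), (-2, 1), (-1, 1), (-1, 2), (0, 2)]
Fold 1: move[1]->U => LULUURUR VALID
Fold 2: move[4]->R => LULURRUR VALID
Fold 3: move[0]->R => RULURRUR VALID
Fold 4: move[2]->U => RUUURRUR VALID
Fold 5: move[1]->R => RRUURRUR VALID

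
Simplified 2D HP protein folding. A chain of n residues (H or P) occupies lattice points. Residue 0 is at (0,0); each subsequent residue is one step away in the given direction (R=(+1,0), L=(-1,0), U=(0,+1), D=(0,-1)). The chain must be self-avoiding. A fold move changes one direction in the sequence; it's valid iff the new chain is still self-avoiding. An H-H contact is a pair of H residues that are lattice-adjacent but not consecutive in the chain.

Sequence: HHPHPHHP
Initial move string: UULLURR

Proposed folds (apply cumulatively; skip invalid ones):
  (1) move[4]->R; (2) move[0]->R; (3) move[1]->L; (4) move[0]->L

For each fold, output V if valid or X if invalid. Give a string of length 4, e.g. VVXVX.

Initial: UULLURR -> [(0, 0), (0, 1), (0, 2), (-1, 2), (-2, 2), (-2, 3), (-1, 3), (0, 3)]
Fold 1: move[4]->R => UULLRRR INVALID (collision), skipped
Fold 2: move[0]->R => RULLURR VALID
Fold 3: move[1]->L => RLLLURR INVALID (collision), skipped
Fold 4: move[0]->L => LULLURR VALID

Answer: XVXV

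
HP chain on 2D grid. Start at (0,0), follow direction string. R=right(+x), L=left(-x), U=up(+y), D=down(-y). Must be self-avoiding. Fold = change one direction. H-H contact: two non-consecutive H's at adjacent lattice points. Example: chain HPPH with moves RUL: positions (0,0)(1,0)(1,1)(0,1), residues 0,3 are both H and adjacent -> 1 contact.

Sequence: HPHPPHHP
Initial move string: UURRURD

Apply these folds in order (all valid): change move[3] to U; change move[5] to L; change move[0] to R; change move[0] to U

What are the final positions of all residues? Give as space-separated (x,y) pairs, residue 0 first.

Answer: (0,0) (0,1) (0,2) (1,2) (1,3) (1,4) (0,4) (0,3)

Derivation:
Initial moves: UURRURD
Fold: move[3]->U => UURUURD (positions: [(0, 0), (0, 1), (0, 2), (1, 2), (1, 3), (1, 4), (2, 4), (2, 3)])
Fold: move[5]->L => UURUULD (positions: [(0, 0), (0, 1), (0, 2), (1, 2), (1, 3), (1, 4), (0, 4), (0, 3)])
Fold: move[0]->R => RURUULD (positions: [(0, 0), (1, 0), (1, 1), (2, 1), (2, 2), (2, 3), (1, 3), (1, 2)])
Fold: move[0]->U => UURUULD (positions: [(0, 0), (0, 1), (0, 2), (1, 2), (1, 3), (1, 4), (0, 4), (0, 3)])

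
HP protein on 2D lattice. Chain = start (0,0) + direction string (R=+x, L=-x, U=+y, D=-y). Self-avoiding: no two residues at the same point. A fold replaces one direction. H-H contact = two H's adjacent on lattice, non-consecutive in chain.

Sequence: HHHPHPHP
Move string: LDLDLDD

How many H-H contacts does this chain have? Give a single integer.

Positions: [(0, 0), (-1, 0), (-1, -1), (-2, -1), (-2, -2), (-3, -2), (-3, -3), (-3, -4)]
No H-H contacts found.

Answer: 0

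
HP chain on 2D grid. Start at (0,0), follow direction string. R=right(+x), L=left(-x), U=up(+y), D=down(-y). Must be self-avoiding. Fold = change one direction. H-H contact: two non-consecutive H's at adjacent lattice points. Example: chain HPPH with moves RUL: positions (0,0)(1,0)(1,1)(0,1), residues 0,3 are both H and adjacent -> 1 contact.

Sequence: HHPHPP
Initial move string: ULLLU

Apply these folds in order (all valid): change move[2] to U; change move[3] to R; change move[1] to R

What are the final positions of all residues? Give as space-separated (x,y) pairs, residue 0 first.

Initial moves: ULLLU
Fold: move[2]->U => ULULU (positions: [(0, 0), (0, 1), (-1, 1), (-1, 2), (-2, 2), (-2, 3)])
Fold: move[3]->R => ULURU (positions: [(0, 0), (0, 1), (-1, 1), (-1, 2), (0, 2), (0, 3)])
Fold: move[1]->R => URURU (positions: [(0, 0), (0, 1), (1, 1), (1, 2), (2, 2), (2, 3)])

Answer: (0,0) (0,1) (1,1) (1,2) (2,2) (2,3)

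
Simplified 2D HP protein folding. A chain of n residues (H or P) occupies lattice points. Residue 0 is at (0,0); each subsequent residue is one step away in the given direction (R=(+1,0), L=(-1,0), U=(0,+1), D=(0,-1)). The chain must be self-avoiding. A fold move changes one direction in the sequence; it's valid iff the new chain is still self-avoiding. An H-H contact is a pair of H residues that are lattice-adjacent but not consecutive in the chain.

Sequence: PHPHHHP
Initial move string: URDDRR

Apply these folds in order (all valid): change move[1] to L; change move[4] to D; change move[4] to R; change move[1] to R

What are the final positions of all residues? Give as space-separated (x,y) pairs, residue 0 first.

Initial moves: URDDRR
Fold: move[1]->L => ULDDRR (positions: [(0, 0), (0, 1), (-1, 1), (-1, 0), (-1, -1), (0, -1), (1, -1)])
Fold: move[4]->D => ULDDDR (positions: [(0, 0), (0, 1), (-1, 1), (-1, 0), (-1, -1), (-1, -2), (0, -2)])
Fold: move[4]->R => ULDDRR (positions: [(0, 0), (0, 1), (-1, 1), (-1, 0), (-1, -1), (0, -1), (1, -1)])
Fold: move[1]->R => URDDRR (positions: [(0, 0), (0, 1), (1, 1), (1, 0), (1, -1), (2, -1), (3, -1)])

Answer: (0,0) (0,1) (1,1) (1,0) (1,-1) (2,-1) (3,-1)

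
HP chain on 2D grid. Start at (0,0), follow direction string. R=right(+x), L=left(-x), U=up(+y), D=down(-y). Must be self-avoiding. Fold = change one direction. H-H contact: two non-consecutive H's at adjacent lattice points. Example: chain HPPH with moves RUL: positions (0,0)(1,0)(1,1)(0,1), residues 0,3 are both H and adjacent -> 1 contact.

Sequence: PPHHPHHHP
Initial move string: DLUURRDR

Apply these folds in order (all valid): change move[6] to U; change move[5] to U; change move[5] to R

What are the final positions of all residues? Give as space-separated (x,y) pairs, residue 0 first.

Answer: (0,0) (0,-1) (-1,-1) (-1,0) (-1,1) (0,1) (1,1) (1,2) (2,2)

Derivation:
Initial moves: DLUURRDR
Fold: move[6]->U => DLUURRUR (positions: [(0, 0), (0, -1), (-1, -1), (-1, 0), (-1, 1), (0, 1), (1, 1), (1, 2), (2, 2)])
Fold: move[5]->U => DLUURUUR (positions: [(0, 0), (0, -1), (-1, -1), (-1, 0), (-1, 1), (0, 1), (0, 2), (0, 3), (1, 3)])
Fold: move[5]->R => DLUURRUR (positions: [(0, 0), (0, -1), (-1, -1), (-1, 0), (-1, 1), (0, 1), (1, 1), (1, 2), (2, 2)])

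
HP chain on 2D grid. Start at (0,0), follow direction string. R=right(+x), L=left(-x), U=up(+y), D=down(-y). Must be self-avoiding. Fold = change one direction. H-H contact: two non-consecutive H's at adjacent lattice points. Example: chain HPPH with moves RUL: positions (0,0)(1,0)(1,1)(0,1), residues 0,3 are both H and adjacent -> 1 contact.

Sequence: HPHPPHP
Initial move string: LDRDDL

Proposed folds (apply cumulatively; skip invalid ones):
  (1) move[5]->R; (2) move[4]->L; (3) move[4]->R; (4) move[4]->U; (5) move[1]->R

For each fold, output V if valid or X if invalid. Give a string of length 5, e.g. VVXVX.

Answer: VXVXX

Derivation:
Initial: LDRDDL -> [(0, 0), (-1, 0), (-1, -1), (0, -1), (0, -2), (0, -3), (-1, -3)]
Fold 1: move[5]->R => LDRDDR VALID
Fold 2: move[4]->L => LDRDLR INVALID (collision), skipped
Fold 3: move[4]->R => LDRDRR VALID
Fold 4: move[4]->U => LDRDUR INVALID (collision), skipped
Fold 5: move[1]->R => LRRDRR INVALID (collision), skipped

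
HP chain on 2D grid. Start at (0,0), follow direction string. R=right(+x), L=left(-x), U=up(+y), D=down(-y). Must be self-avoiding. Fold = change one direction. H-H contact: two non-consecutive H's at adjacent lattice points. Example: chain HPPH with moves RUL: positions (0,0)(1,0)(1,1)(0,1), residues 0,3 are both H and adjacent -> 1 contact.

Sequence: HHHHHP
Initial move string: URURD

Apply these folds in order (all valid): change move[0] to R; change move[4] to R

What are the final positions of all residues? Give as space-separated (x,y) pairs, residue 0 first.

Answer: (0,0) (1,0) (2,0) (2,1) (3,1) (4,1)

Derivation:
Initial moves: URURD
Fold: move[0]->R => RRURD (positions: [(0, 0), (1, 0), (2, 0), (2, 1), (3, 1), (3, 0)])
Fold: move[4]->R => RRURR (positions: [(0, 0), (1, 0), (2, 0), (2, 1), (3, 1), (4, 1)])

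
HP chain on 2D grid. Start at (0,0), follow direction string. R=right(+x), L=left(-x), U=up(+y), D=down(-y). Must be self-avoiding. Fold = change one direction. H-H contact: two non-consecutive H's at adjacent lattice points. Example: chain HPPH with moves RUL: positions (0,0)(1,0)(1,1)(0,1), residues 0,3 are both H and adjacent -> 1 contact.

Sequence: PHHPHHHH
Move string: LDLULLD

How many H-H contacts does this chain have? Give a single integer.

Answer: 1

Derivation:
Positions: [(0, 0), (-1, 0), (-1, -1), (-2, -1), (-2, 0), (-3, 0), (-4, 0), (-4, -1)]
H-H contact: residue 1 @(-1,0) - residue 4 @(-2, 0)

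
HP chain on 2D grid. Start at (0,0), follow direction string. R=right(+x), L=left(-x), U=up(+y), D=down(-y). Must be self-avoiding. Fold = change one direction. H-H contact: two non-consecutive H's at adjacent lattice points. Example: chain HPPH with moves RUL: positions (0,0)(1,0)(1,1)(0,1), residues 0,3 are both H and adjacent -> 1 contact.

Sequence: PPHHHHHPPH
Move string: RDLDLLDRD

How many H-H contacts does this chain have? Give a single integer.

Positions: [(0, 0), (1, 0), (1, -1), (0, -1), (0, -2), (-1, -2), (-2, -2), (-2, -3), (-1, -3), (-1, -4)]
No H-H contacts found.

Answer: 0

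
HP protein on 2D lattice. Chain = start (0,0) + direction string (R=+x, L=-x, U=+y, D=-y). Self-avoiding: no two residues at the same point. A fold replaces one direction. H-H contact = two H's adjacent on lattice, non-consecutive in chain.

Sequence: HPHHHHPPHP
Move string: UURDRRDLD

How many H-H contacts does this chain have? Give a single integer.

Answer: 1

Derivation:
Positions: [(0, 0), (0, 1), (0, 2), (1, 2), (1, 1), (2, 1), (3, 1), (3, 0), (2, 0), (2, -1)]
H-H contact: residue 5 @(2,1) - residue 8 @(2, 0)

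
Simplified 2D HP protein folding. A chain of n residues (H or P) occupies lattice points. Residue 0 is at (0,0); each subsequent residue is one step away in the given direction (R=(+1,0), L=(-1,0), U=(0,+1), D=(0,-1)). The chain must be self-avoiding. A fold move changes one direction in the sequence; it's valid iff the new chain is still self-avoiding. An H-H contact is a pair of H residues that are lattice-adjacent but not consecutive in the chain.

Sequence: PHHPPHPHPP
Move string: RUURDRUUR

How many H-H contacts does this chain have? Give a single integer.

Positions: [(0, 0), (1, 0), (1, 1), (1, 2), (2, 2), (2, 1), (3, 1), (3, 2), (3, 3), (4, 3)]
H-H contact: residue 2 @(1,1) - residue 5 @(2, 1)

Answer: 1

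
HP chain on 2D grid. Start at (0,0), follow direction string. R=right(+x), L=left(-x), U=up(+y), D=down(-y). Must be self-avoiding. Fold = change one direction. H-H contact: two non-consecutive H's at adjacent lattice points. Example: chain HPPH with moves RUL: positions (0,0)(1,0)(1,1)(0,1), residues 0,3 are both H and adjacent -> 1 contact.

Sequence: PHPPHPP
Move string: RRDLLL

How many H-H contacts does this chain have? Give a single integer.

Answer: 1

Derivation:
Positions: [(0, 0), (1, 0), (2, 0), (2, -1), (1, -1), (0, -1), (-1, -1)]
H-H contact: residue 1 @(1,0) - residue 4 @(1, -1)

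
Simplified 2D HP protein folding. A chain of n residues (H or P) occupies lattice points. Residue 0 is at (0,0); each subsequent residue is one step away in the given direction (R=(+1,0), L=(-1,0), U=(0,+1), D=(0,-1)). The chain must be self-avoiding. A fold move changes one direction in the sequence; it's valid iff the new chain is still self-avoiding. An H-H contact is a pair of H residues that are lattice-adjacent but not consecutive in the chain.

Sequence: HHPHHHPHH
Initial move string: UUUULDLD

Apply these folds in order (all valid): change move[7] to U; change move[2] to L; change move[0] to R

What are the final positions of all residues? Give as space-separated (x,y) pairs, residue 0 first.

Initial moves: UUUULDLD
Fold: move[7]->U => UUUULDLU (positions: [(0, 0), (0, 1), (0, 2), (0, 3), (0, 4), (-1, 4), (-1, 3), (-2, 3), (-2, 4)])
Fold: move[2]->L => UULULDLU (positions: [(0, 0), (0, 1), (0, 2), (-1, 2), (-1, 3), (-2, 3), (-2, 2), (-3, 2), (-3, 3)])
Fold: move[0]->R => RULULDLU (positions: [(0, 0), (1, 0), (1, 1), (0, 1), (0, 2), (-1, 2), (-1, 1), (-2, 1), (-2, 2)])

Answer: (0,0) (1,0) (1,1) (0,1) (0,2) (-1,2) (-1,1) (-2,1) (-2,2)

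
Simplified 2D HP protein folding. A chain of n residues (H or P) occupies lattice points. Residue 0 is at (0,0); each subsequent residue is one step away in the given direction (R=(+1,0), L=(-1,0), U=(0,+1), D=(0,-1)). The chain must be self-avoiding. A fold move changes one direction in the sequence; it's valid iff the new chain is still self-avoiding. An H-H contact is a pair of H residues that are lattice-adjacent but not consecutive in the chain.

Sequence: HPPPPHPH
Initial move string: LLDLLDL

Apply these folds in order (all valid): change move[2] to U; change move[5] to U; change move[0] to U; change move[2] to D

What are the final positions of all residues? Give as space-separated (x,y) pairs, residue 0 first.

Answer: (0,0) (0,1) (-1,1) (-1,0) (-2,0) (-3,0) (-3,1) (-4,1)

Derivation:
Initial moves: LLDLLDL
Fold: move[2]->U => LLULLDL (positions: [(0, 0), (-1, 0), (-2, 0), (-2, 1), (-3, 1), (-4, 1), (-4, 0), (-5, 0)])
Fold: move[5]->U => LLULLUL (positions: [(0, 0), (-1, 0), (-2, 0), (-2, 1), (-3, 1), (-4, 1), (-4, 2), (-5, 2)])
Fold: move[0]->U => ULULLUL (positions: [(0, 0), (0, 1), (-1, 1), (-1, 2), (-2, 2), (-3, 2), (-3, 3), (-4, 3)])
Fold: move[2]->D => ULDLLUL (positions: [(0, 0), (0, 1), (-1, 1), (-1, 0), (-2, 0), (-3, 0), (-3, 1), (-4, 1)])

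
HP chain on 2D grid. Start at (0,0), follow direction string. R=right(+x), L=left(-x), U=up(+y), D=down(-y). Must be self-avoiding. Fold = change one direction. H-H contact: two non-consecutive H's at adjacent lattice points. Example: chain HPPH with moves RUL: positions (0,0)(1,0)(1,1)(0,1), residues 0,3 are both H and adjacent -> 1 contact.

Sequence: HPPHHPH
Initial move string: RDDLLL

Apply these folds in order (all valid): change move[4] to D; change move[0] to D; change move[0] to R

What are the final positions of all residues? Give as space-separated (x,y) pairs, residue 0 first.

Answer: (0,0) (1,0) (1,-1) (1,-2) (0,-2) (0,-3) (-1,-3)

Derivation:
Initial moves: RDDLLL
Fold: move[4]->D => RDDLDL (positions: [(0, 0), (1, 0), (1, -1), (1, -2), (0, -2), (0, -3), (-1, -3)])
Fold: move[0]->D => DDDLDL (positions: [(0, 0), (0, -1), (0, -2), (0, -3), (-1, -3), (-1, -4), (-2, -4)])
Fold: move[0]->R => RDDLDL (positions: [(0, 0), (1, 0), (1, -1), (1, -2), (0, -2), (0, -3), (-1, -3)])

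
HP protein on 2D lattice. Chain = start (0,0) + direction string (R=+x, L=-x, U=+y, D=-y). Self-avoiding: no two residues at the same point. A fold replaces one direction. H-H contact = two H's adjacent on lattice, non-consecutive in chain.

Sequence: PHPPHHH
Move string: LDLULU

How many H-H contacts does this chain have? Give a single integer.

Positions: [(0, 0), (-1, 0), (-1, -1), (-2, -1), (-2, 0), (-3, 0), (-3, 1)]
H-H contact: residue 1 @(-1,0) - residue 4 @(-2, 0)

Answer: 1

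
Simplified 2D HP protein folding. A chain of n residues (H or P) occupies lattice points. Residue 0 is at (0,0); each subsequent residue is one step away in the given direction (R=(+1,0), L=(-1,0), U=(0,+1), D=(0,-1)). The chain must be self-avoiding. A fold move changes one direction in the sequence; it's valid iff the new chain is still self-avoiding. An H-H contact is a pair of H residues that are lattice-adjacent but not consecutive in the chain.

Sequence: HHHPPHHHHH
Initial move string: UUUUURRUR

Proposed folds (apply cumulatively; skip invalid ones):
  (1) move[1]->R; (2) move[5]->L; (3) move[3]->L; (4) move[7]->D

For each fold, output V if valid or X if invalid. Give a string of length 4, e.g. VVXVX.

Initial: UUUUURRUR -> [(0, 0), (0, 1), (0, 2), (0, 3), (0, 4), (0, 5), (1, 5), (2, 5), (2, 6), (3, 6)]
Fold 1: move[1]->R => URUUURRUR VALID
Fold 2: move[5]->L => URUUULRUR INVALID (collision), skipped
Fold 3: move[3]->L => URULURRUR VALID
Fold 4: move[7]->D => URULURRDR VALID

Answer: VXVV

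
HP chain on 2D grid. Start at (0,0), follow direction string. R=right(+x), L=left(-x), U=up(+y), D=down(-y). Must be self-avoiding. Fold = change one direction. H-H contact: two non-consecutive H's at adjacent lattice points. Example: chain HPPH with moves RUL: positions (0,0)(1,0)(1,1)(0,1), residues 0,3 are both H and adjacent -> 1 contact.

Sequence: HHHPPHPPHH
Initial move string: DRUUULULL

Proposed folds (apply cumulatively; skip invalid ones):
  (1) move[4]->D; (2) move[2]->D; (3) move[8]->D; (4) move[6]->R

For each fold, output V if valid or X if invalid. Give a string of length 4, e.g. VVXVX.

Answer: XXVX

Derivation:
Initial: DRUUULULL -> [(0, 0), (0, -1), (1, -1), (1, 0), (1, 1), (1, 2), (0, 2), (0, 3), (-1, 3), (-2, 3)]
Fold 1: move[4]->D => DRUUDLULL INVALID (collision), skipped
Fold 2: move[2]->D => DRDUULULL INVALID (collision), skipped
Fold 3: move[8]->D => DRUUULULD VALID
Fold 4: move[6]->R => DRUUULRLD INVALID (collision), skipped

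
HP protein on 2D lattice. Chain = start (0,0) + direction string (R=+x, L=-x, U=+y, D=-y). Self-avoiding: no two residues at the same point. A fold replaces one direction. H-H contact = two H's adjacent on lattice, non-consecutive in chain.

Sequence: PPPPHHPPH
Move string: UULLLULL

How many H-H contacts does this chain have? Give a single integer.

Answer: 0

Derivation:
Positions: [(0, 0), (0, 1), (0, 2), (-1, 2), (-2, 2), (-3, 2), (-3, 3), (-4, 3), (-5, 3)]
No H-H contacts found.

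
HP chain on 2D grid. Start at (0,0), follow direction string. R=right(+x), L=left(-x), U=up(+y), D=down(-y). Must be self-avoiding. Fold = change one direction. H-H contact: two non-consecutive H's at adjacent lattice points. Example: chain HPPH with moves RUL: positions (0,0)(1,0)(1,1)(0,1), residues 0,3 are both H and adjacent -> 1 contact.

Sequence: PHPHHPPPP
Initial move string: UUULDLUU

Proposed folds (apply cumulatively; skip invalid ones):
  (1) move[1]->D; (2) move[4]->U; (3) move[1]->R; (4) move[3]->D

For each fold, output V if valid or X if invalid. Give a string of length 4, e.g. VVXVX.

Initial: UUULDLUU -> [(0, 0), (0, 1), (0, 2), (0, 3), (-1, 3), (-1, 2), (-2, 2), (-2, 3), (-2, 4)]
Fold 1: move[1]->D => UDULDLUU INVALID (collision), skipped
Fold 2: move[4]->U => UUULULUU VALID
Fold 3: move[1]->R => URULULUU VALID
Fold 4: move[3]->D => URUDULUU INVALID (collision), skipped

Answer: XVVX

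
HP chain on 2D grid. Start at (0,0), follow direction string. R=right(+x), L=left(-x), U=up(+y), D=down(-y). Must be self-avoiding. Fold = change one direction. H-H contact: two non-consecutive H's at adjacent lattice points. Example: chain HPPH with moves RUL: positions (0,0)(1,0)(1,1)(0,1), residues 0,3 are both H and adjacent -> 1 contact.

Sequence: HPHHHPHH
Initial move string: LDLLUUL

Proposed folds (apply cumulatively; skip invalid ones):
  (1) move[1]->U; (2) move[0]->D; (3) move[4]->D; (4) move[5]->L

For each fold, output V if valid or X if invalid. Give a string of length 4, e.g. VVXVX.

Answer: VXXV

Derivation:
Initial: LDLLUUL -> [(0, 0), (-1, 0), (-1, -1), (-2, -1), (-3, -1), (-3, 0), (-3, 1), (-4, 1)]
Fold 1: move[1]->U => LULLUUL VALID
Fold 2: move[0]->D => DULLUUL INVALID (collision), skipped
Fold 3: move[4]->D => LULLDUL INVALID (collision), skipped
Fold 4: move[5]->L => LULLULL VALID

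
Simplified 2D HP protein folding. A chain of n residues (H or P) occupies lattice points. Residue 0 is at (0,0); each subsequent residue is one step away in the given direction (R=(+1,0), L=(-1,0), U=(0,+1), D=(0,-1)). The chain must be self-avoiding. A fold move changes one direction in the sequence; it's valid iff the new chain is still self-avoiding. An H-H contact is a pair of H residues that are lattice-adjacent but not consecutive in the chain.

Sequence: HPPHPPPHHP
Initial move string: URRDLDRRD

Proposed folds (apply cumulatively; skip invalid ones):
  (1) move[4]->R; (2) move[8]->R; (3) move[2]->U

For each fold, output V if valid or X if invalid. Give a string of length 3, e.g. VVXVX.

Initial: URRDLDRRD -> [(0, 0), (0, 1), (1, 1), (2, 1), (2, 0), (1, 0), (1, -1), (2, -1), (3, -1), (3, -2)]
Fold 1: move[4]->R => URRDRDRRD VALID
Fold 2: move[8]->R => URRDRDRRR VALID
Fold 3: move[2]->U => URUDRDRRR INVALID (collision), skipped

Answer: VVX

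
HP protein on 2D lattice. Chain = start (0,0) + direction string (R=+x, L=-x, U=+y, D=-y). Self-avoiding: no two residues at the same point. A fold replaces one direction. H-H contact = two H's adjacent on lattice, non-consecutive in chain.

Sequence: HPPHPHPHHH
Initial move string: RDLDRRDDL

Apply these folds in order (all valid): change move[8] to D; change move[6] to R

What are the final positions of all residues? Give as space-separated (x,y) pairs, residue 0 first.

Answer: (0,0) (1,0) (1,-1) (0,-1) (0,-2) (1,-2) (2,-2) (3,-2) (3,-3) (3,-4)

Derivation:
Initial moves: RDLDRRDDL
Fold: move[8]->D => RDLDRRDDD (positions: [(0, 0), (1, 0), (1, -1), (0, -1), (0, -2), (1, -2), (2, -2), (2, -3), (2, -4), (2, -5)])
Fold: move[6]->R => RDLDRRRDD (positions: [(0, 0), (1, 0), (1, -1), (0, -1), (0, -2), (1, -2), (2, -2), (3, -2), (3, -3), (3, -4)])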